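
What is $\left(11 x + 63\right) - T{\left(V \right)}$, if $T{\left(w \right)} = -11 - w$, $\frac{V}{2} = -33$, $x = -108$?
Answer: $-1180$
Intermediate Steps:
$V = -66$ ($V = 2 \left(-33\right) = -66$)
$\left(11 x + 63\right) - T{\left(V \right)} = \left(11 \left(-108\right) + 63\right) - \left(-11 - -66\right) = \left(-1188 + 63\right) - \left(-11 + 66\right) = -1125 - 55 = -1180$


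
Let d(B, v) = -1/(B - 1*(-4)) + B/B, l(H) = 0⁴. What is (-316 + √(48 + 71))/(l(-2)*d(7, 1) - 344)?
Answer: 79/86 - √119/344 ≈ 0.88689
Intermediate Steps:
l(H) = 0
d(B, v) = 1 - 1/(4 + B) (d(B, v) = -1/(B + 4) + 1 = -1/(4 + B) + 1 = 1 - 1/(4 + B))
(-316 + √(48 + 71))/(l(-2)*d(7, 1) - 344) = (-316 + √(48 + 71))/(0*((3 + 7)/(4 + 7)) - 344) = (-316 + √119)/(0*(10/11) - 344) = (-316 + √119)/(0 - 344) = (-316 + √119)/(-344) = (-316 + √119)*(-1/344) = 79/86 - √119/344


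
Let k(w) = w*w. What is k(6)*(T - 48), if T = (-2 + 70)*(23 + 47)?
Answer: 169632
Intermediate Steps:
k(w) = w²
T = 4760 (T = 68*70 = 4760)
k(6)*(T - 48) = 6²*(4760 - 48) = 36*4712 = 169632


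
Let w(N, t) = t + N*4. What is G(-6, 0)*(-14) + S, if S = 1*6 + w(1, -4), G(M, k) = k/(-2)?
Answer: 6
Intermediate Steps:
G(M, k) = -k/2 (G(M, k) = k*(-½) = -k/2)
w(N, t) = t + 4*N
S = 6 (S = 1*6 + (-4 + 4*1) = 6 + (-4 + 4) = 6 + 0 = 6)
G(-6, 0)*(-14) + S = -½*0*(-14) + 6 = 0*(-14) + 6 = 0 + 6 = 6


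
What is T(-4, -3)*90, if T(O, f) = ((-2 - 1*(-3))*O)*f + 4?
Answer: 1440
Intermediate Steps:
T(O, f) = 4 + O*f (T(O, f) = ((-2 + 3)*O)*f + 4 = (1*O)*f + 4 = O*f + 4 = 4 + O*f)
T(-4, -3)*90 = (4 - 4*(-3))*90 = (4 + 12)*90 = 16*90 = 1440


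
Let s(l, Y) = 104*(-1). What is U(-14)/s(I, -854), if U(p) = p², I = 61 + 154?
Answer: -49/26 ≈ -1.8846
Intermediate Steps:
I = 215
s(l, Y) = -104
U(-14)/s(I, -854) = (-14)²/(-104) = 196*(-1/104) = -49/26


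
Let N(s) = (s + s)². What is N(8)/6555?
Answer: 256/6555 ≈ 0.039054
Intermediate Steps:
N(s) = 4*s² (N(s) = (2*s)² = 4*s²)
N(8)/6555 = (4*8²)/6555 = (4*64)*(1/6555) = 256*(1/6555) = 256/6555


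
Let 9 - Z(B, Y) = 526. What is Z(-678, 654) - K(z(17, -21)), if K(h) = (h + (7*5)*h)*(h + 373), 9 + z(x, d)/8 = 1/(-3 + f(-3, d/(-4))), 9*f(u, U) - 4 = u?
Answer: 135576611/169 ≈ 8.0223e+5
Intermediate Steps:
f(u, U) = 4/9 + u/9
Z(B, Y) = -517 (Z(B, Y) = 9 - 1*526 = 9 - 526 = -517)
z(x, d) = -972/13 (z(x, d) = -72 + 8/(-3 + (4/9 + (⅑)*(-3))) = -72 + 8/(-3 + (4/9 - ⅓)) = -72 + 8/(-3 + ⅑) = -72 + 8/(-26/9) = -72 + 8*(-9/26) = -72 - 36/13 = -972/13)
K(h) = 36*h*(373 + h) (K(h) = (h + 35*h)*(373 + h) = (36*h)*(373 + h) = 36*h*(373 + h))
Z(-678, 654) - K(z(17, -21)) = -517 - 36*(-972)*(373 - 972/13)/13 = -517 - 36*(-972)*3877/(13*13) = -517 - 1*(-135663984/169) = -517 + 135663984/169 = 135576611/169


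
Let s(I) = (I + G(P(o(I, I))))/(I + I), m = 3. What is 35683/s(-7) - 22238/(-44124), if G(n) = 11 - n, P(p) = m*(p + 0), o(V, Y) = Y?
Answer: -11021058869/551550 ≈ -19982.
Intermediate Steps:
P(p) = 3*p (P(p) = 3*(p + 0) = 3*p)
s(I) = (11 - 2*I)/(2*I) (s(I) = (I + (11 - 3*I))/(I + I) = (I + (11 - 3*I))/((2*I)) = (11 - 2*I)*(1/(2*I)) = (11 - 2*I)/(2*I))
35683/s(-7) - 22238/(-44124) = 35683/(((11/2 - 1*(-7))/(-7))) - 22238/(-44124) = 35683/((-(11/2 + 7)/7)) - 22238*(-1/44124) = 35683/((-1/7*25/2)) + 11119/22062 = 35683/(-25/14) + 11119/22062 = 35683*(-14/25) + 11119/22062 = -499562/25 + 11119/22062 = -11021058869/551550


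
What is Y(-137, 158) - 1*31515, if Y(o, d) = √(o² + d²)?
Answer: -31515 + √43733 ≈ -31306.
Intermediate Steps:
Y(o, d) = √(d² + o²)
Y(-137, 158) - 1*31515 = √(158² + (-137)²) - 1*31515 = √(24964 + 18769) - 31515 = √43733 - 31515 = -31515 + √43733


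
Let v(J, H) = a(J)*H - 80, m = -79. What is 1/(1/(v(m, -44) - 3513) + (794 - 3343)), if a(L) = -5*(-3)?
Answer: -4253/10840898 ≈ -0.00039231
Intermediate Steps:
a(L) = 15
v(J, H) = -80 + 15*H (v(J, H) = 15*H - 80 = -80 + 15*H)
1/(1/(v(m, -44) - 3513) + (794 - 3343)) = 1/(1/((-80 + 15*(-44)) - 3513) + (794 - 3343)) = 1/(1/((-80 - 660) - 3513) - 2549) = 1/(1/(-740 - 3513) - 2549) = 1/(1/(-4253) - 2549) = 1/(-1/4253 - 2549) = 1/(-10840898/4253) = -4253/10840898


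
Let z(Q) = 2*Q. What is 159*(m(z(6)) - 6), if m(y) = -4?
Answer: -1590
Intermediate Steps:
159*(m(z(6)) - 6) = 159*(-4 - 6) = 159*(-10) = -1590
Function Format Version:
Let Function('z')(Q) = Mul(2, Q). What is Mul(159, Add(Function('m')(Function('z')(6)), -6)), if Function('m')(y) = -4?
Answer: -1590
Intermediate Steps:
Mul(159, Add(Function('m')(Function('z')(6)), -6)) = Mul(159, Add(-4, -6)) = Mul(159, -10) = -1590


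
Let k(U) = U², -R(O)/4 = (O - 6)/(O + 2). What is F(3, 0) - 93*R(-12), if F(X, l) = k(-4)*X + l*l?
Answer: 3588/5 ≈ 717.60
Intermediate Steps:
R(O) = -4*(-6 + O)/(2 + O) (R(O) = -4*(O - 6)/(O + 2) = -4*(-6 + O)/(2 + O))
F(X, l) = l² + 16*X (F(X, l) = (-4)²*X + l*l = 16*X + l² = l² + 16*X)
F(3, 0) - 93*R(-12) = (0² + 16*3) - 372*(6 - 1*(-12))/(2 - 12) = (0 + 48) - 372*(6 + 12)/(-10) = 48 - 372*(-1)*18/10 = 48 - 93*(-36/5) = 48 + 3348/5 = 3588/5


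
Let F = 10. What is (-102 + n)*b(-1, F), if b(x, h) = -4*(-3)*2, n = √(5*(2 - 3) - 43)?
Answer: -2448 + 96*I*√3 ≈ -2448.0 + 166.28*I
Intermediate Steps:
n = 4*I*√3 (n = √(5*(-1) - 43) = √(-5 - 43) = √(-48) = 4*I*√3 ≈ 6.9282*I)
b(x, h) = 24 (b(x, h) = 12*2 = 24)
(-102 + n)*b(-1, F) = (-102 + 4*I*√3)*24 = -2448 + 96*I*√3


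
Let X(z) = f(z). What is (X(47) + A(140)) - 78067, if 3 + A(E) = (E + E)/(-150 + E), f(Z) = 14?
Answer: -78084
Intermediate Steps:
A(E) = -3 + 2*E/(-150 + E) (A(E) = -3 + (E + E)/(-150 + E) = -3 + (2*E)/(-150 + E) = -3 + 2*E/(-150 + E))
X(z) = 14
(X(47) + A(140)) - 78067 = (14 + (450 - 1*140)/(-150 + 140)) - 78067 = (14 + (450 - 140)/(-10)) - 78067 = (14 - ⅒*310) - 78067 = (14 - 31) - 78067 = -17 - 78067 = -78084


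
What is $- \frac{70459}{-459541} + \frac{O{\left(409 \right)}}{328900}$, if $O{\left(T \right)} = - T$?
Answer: $\frac{22986012831}{151143034900} \approx 0.15208$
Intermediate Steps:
$- \frac{70459}{-459541} + \frac{O{\left(409 \right)}}{328900} = - \frac{70459}{-459541} + \frac{\left(-1\right) 409}{328900} = \left(-70459\right) \left(- \frac{1}{459541}\right) - \frac{409}{328900} = \frac{70459}{459541} - \frac{409}{328900} = \frac{22986012831}{151143034900}$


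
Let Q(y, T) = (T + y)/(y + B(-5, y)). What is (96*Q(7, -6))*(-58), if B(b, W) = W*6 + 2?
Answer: -1856/17 ≈ -109.18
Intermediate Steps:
B(b, W) = 2 + 6*W (B(b, W) = 6*W + 2 = 2 + 6*W)
Q(y, T) = (T + y)/(2 + 7*y) (Q(y, T) = (T + y)/(y + (2 + 6*y)) = (T + y)/(2 + 7*y))
(96*Q(7, -6))*(-58) = (96*((-6 + 7)/(2 + 7*7)))*(-58) = (96*(1/(2 + 49)))*(-58) = (96*(1/51))*(-58) = (32/17)*(-58) = -1856/17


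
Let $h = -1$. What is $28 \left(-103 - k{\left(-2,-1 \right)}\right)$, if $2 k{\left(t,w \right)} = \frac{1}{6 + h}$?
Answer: $- \frac{14434}{5} \approx -2886.8$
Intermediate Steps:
$k{\left(t,w \right)} = \frac{1}{10}$ ($k{\left(t,w \right)} = \frac{1}{2 \left(6 - 1\right)} = \frac{1}{2 \cdot 5} = \frac{1}{2} \cdot \frac{1}{5} = \frac{1}{10}$)
$28 \left(-103 - k{\left(-2,-1 \right)}\right) = 28 \left(-103 - \frac{1}{10}\right) = 28 \left(- \frac{1031}{10}\right) = - \frac{14434}{5}$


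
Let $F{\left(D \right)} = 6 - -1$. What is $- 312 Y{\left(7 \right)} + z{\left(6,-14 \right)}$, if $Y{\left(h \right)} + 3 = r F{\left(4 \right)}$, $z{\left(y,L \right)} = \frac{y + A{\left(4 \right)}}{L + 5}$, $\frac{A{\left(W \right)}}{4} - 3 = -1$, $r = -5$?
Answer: $\frac{106690}{9} \approx 11854.0$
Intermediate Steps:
$F{\left(D \right)} = 7$ ($F{\left(D \right)} = 6 + 1 = 7$)
$A{\left(W \right)} = 8$ ($A{\left(W \right)} = 12 + 4 \left(-1\right) = 12 - 4 = 8$)
$z{\left(y,L \right)} = \frac{8 + y}{5 + L}$ ($z{\left(y,L \right)} = \frac{y + 8}{L + 5} = \frac{8 + y}{5 + L}$)
$Y{\left(h \right)} = -38$ ($Y{\left(h \right)} = -3 - 35 = -38$)
$- 312 Y{\left(7 \right)} + z{\left(6,-14 \right)} = \left(-312\right) \left(-38\right) + \frac{8 + 6}{5 - 14} = 11856 + \frac{1}{-9} \cdot 14 = 11856 - \frac{14}{9} = \frac{106690}{9}$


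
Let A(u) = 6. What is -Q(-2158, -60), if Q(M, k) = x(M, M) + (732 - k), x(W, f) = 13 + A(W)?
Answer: -811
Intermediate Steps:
x(W, f) = 19 (x(W, f) = 13 + 6 = 19)
Q(M, k) = 751 - k (Q(M, k) = 19 + (732 - k) = 751 - k)
-Q(-2158, -60) = -(751 - 1*(-60)) = -(751 + 60) = -1*811 = -811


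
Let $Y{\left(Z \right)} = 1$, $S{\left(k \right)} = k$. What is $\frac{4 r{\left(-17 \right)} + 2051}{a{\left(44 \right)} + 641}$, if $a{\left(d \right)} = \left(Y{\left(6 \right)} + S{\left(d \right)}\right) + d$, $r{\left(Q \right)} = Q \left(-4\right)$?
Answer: $\frac{2323}{730} \approx 3.1822$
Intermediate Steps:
$r{\left(Q \right)} = - 4 Q$
$a{\left(d \right)} = 1 + 2 d$ ($a{\left(d \right)} = \left(1 + d\right) + d = 1 + 2 d$)
$\frac{4 r{\left(-17 \right)} + 2051}{a{\left(44 \right)} + 641} = \frac{4 \left(\left(-4\right) \left(-17\right)\right) + 2051}{\left(1 + 2 \cdot 44\right) + 641} = \frac{4 \cdot 68 + 2051}{\left(1 + 88\right) + 641} = \frac{272 + 2051}{89 + 641} = \frac{2323}{730}$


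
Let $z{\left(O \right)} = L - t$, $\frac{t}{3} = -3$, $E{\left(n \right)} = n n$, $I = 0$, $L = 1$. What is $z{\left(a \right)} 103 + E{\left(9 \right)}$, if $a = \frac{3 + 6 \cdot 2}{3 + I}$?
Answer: $1111$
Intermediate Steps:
$E{\left(n \right)} = n^{2}$
$a = 5$ ($a = \frac{3 + 6 \cdot 2}{3 + 0} = \frac{3 + 12}{3} = 15 \cdot \frac{1}{3} = 5$)
$t = -9$ ($t = 3 \left(-3\right) = -9$)
$z{\left(O \right)} = 10$ ($z{\left(O \right)} = 1 - -9 = 1 + 9 = 10$)
$z{\left(a \right)} 103 + E{\left(9 \right)} = 10 \cdot 103 + 9^{2} = 1030 + 81 = 1111$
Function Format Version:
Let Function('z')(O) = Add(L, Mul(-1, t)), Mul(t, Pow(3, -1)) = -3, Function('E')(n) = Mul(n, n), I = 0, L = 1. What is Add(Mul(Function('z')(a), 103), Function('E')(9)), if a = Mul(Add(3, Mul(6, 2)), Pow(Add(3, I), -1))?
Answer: 1111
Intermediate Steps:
Function('E')(n) = Pow(n, 2)
a = 5 (a = Mul(Add(3, Mul(6, 2)), Pow(Add(3, 0), -1)) = Mul(Add(3, 12), Pow(3, -1)) = Mul(15, Rational(1, 3)) = 5)
t = -9 (t = Mul(3, -3) = -9)
Function('z')(O) = 10 (Function('z')(O) = Add(1, Mul(-1, -9)) = Add(1, 9) = 10)
Add(Mul(Function('z')(a), 103), Function('E')(9)) = Add(Mul(10, 103), Pow(9, 2)) = Add(1030, 81) = 1111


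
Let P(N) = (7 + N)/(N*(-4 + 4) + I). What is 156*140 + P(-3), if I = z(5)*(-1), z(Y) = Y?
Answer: 109196/5 ≈ 21839.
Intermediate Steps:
I = -5 (I = 5*(-1) = -5)
P(N) = -7/5 - N/5 (P(N) = (7 + N)/(N*(-4 + 4) - 5) = (7 + N)/(N*0 - 5) = (7 + N)/(0 - 5) = (7 + N)/(-5) = (7 + N)*(-⅕) = -7/5 - N/5)
156*140 + P(-3) = 156*140 + (-7/5 - ⅕*(-3)) = 21840 + (-7/5 + ⅗) = 21840 - ⅘ = 109196/5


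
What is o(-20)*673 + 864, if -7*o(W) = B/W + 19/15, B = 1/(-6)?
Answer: 207597/280 ≈ 741.42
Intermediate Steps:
B = -⅙ ≈ -0.16667
o(W) = -19/105 + 1/(42*W) (o(W) = -(-1/(6*W) + 19/15)/7 = -(19/15 - 1/(6*W))/7 = -19/105 + 1/(42*W))
o(-20)*673 + 864 = ((1/210)*(5 - 38*(-20))/(-20))*673 + 864 = ((1/210)*(-1/20)*(5 + 760))*673 + 864 = ((1/210)*(-1/20)*765)*673 + 864 = -51/280*673 + 864 = -34323/280 + 864 = 207597/280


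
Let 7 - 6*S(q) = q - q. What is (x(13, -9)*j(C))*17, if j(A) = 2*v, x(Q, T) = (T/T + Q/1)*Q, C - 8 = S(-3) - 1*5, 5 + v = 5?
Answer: 0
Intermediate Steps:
S(q) = 7/6 (S(q) = 7/6 - (q - q)/6 = 7/6 - 1/6*0 = 7/6 + 0 = 7/6)
v = 0 (v = -5 + 5 = 0)
C = 25/6 (C = 8 + (7/6 - 1*5) = 8 + (7/6 - 5) = 8 - 23/6 = 25/6 ≈ 4.1667)
x(Q, T) = Q*(1 + Q) (x(Q, T) = (1 + Q*1)*Q = (1 + Q)*Q = Q*(1 + Q))
j(A) = 0 (j(A) = 2*0 = 0)
(x(13, -9)*j(C))*17 = ((13*(1 + 13))*0)*17 = ((13*14)*0)*17 = (182*0)*17 = 0*17 = 0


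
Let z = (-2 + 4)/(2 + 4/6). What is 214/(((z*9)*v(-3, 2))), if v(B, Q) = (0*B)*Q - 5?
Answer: -856/135 ≈ -6.3407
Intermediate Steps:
z = ¾ (z = 2/(2 + 4*(⅙)) = 2/(2 + ⅔) = 2/(8/3) = 2*(3/8) = ¾ ≈ 0.75000)
v(B, Q) = -5 (v(B, Q) = 0*Q - 5 = 0 - 5 = -5)
214/(((z*9)*v(-3, 2))) = 214/((((¾)*9)*(-5))) = 214/(((27/4)*(-5))) = 214/(-135/4) = 214*(-4/135) = -856/135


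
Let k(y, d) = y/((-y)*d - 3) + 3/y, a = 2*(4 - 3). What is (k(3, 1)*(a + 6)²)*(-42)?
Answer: -1344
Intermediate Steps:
a = 2 (a = 2*1 = 2)
k(y, d) = 3/y + y/(-3 - d*y) (k(y, d) = y/(-d*y - 3) + 3/y = y/(-3 - d*y) + 3/y = 3/y + y/(-3 - d*y))
(k(3, 1)*(a + 6)²)*(-42) = (((9 - 1*3² + 3*1*3)/(3*(3 + 1*3)))*(2 + 6)²)*(-42) = (((9 - 1*9 + 9)/(3*(3 + 3)))*8²)*(-42) = (((⅓)*(9 - 9 + 9)/6)*64)*(-42) = (((⅓)*(⅙)*9)*64)*(-42) = ((½)*64)*(-42) = 32*(-42) = -1344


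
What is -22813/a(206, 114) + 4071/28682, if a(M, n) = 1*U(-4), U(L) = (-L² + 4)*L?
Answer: -327063529/688368 ≈ -475.13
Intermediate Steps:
U(L) = L*(4 - L²) (U(L) = (4 - L²)*L = L*(4 - L²))
a(M, n) = 48 (a(M, n) = 1*(-4*(4 - 1*(-4)²)) = 1*(-4*(4 - 1*16)) = 1*(-4*(4 - 16)) = 1*(-4*(-12)) = 1*48 = 48)
-22813/a(206, 114) + 4071/28682 = -22813/48 + 4071/28682 = -327063529/688368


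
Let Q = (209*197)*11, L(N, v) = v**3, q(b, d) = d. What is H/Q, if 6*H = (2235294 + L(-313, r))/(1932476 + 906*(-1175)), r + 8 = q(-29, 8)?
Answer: 372549/393086289178 ≈ 9.4775e-7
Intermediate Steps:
r = 0 (r = -8 + 8 = 0)
H = 372549/867926 (H = ((2235294 + 0**3)/(1932476 + 906*(-1175)))/6 = ((2235294 + 0)/(1932476 - 1064550))/6 = (2235294/867926)/6 = (2235294*(1/867926))/6 = (1/6)*(1117647/433963) = 372549/867926 ≈ 0.42924)
Q = 452903 (Q = 41173*11 = 452903)
H/Q = (372549/867926)/452903 = (372549/867926)*(1/452903) = 372549/393086289178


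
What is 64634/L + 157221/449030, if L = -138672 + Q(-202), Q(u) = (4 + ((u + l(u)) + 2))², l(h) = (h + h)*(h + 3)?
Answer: 252814745323627/722029163327960 ≈ 0.35014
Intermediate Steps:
l(h) = 2*h*(3 + h) (l(h) = (2*h)*(3 + h) = 2*h*(3 + h))
Q(u) = (6 + u + 2*u*(3 + u))² (Q(u) = (4 + ((u + 2*u*(3 + u)) + 2))² = (4 + (2 + u + 2*u*(3 + u)))² = (6 + u + 2*u*(3 + u))²)
L = 6431901328 (L = -138672 + (6 - 202 + 2*(-202)*(3 - 202))² = -138672 + (6 - 202 + 2*(-202)*(-199))² = -138672 + (6 - 202 + 80396)² = -138672 + 80200² = -138672 + 6432040000 = 6431901328)
64634/L + 157221/449030 = 64634/6431901328 + 157221/449030 = 64634*(1/6431901328) + 157221*(1/449030) = 32317/3215950664 + 157221/449030 = 252814745323627/722029163327960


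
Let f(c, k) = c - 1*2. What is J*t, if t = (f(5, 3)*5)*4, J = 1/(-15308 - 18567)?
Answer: -12/6775 ≈ -0.0017712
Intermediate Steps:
f(c, k) = -2 + c (f(c, k) = c - 2 = -2 + c)
J = -1/33875 (J = 1/(-33875) = -1/33875 ≈ -2.9520e-5)
t = 60 (t = ((-2 + 5)*5)*4 = (3*5)*4 = 15*4 = 60)
J*t = -1/33875*60 = -12/6775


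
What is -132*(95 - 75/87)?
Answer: -360360/29 ≈ -12426.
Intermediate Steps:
-132*(95 - 75/87) = -132*(95 - 75*1/87) = -132*(95 - 25/29) = -132*2730/29 = -360360/29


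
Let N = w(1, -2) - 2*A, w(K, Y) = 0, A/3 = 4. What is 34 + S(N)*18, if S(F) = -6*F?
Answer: 2626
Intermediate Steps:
A = 12 (A = 3*4 = 12)
N = -24 (N = 0 - 2*12 = 0 - 24 = -24)
34 + S(N)*18 = 34 - 6*(-24)*18 = 34 + 144*18 = 34 + 2592 = 2626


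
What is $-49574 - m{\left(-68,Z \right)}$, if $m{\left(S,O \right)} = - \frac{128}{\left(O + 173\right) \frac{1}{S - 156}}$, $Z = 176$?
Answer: $- \frac{17329998}{349} \approx -49656.0$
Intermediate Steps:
$m{\left(S,O \right)} = - \frac{128 \left(-156 + S\right)}{173 + O}$ ($m{\left(S,O \right)} = - \frac{128}{\left(173 + O\right) \frac{1}{-156 + S}} = - \frac{128}{\frac{1}{-156 + S} \left(173 + O\right)} = - 128 \frac{-156 + S}{173 + O} = - \frac{128 \left(-156 + S\right)}{173 + O}$)
$-49574 - m{\left(-68,Z \right)} = -49574 - \frac{128 \left(156 - -68\right)}{173 + 176} = -49574 - \frac{128 \left(156 + 68\right)}{349} = -49574 - 128 \cdot \frac{1}{349} \cdot 224 = -49574 - \frac{28672}{349} = - \frac{17329998}{349}$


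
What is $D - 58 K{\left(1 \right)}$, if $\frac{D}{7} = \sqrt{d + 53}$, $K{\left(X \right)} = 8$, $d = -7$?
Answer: $-464 + 7 \sqrt{46} \approx -416.52$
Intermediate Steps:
$D = 7 \sqrt{46}$ ($D = 7 \sqrt{-7 + 53} = 7 \sqrt{46} \approx 47.476$)
$D - 58 K{\left(1 \right)} = 7 \sqrt{46} - 464 = -464 + 7 \sqrt{46}$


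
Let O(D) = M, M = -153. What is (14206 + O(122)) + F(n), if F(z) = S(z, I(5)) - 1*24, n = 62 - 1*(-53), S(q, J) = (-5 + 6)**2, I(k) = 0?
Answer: 14030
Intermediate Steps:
S(q, J) = 1 (S(q, J) = 1**2 = 1)
n = 115 (n = 62 + 53 = 115)
F(z) = -23 (F(z) = 1 - 1*24 = 1 - 24 = -23)
O(D) = -153
(14206 + O(122)) + F(n) = (14206 - 153) - 23 = 14053 - 23 = 14030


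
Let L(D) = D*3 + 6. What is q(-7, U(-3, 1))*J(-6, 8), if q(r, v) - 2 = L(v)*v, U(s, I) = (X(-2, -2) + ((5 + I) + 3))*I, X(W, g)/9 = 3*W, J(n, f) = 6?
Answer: 34842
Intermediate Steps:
X(W, g) = 27*W (X(W, g) = 9*(3*W) = 27*W)
L(D) = 6 + 3*D (L(D) = 3*D + 6 = 6 + 3*D)
U(s, I) = I*(-46 + I) (U(s, I) = (27*(-2) + ((5 + I) + 3))*I = (-54 + (8 + I))*I = (-46 + I)*I = I*(-46 + I))
q(r, v) = 2 + v*(6 + 3*v) (q(r, v) = 2 + (6 + 3*v)*v = 2 + v*(6 + 3*v))
q(-7, U(-3, 1))*J(-6, 8) = (2 + 3*(1*(-46 + 1))*(2 + 1*(-46 + 1)))*6 = (2 + 3*(1*(-45))*(2 + 1*(-45)))*6 = (2 + 3*(-45)*(2 - 45))*6 = (2 + 3*(-45)*(-43))*6 = (2 + 5805)*6 = 5807*6 = 34842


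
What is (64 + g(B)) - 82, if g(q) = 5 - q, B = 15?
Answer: -28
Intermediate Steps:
(64 + g(B)) - 82 = (64 + (5 - 1*15)) - 82 = (64 + (5 - 15)) - 82 = (64 - 10) - 82 = 54 - 82 = -28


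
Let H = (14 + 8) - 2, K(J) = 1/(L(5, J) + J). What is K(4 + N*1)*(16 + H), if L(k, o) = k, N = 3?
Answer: 3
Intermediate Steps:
K(J) = 1/(5 + J)
H = 20 (H = 22 - 2 = 20)
K(4 + N*1)*(16 + H) = (16 + 20)/(5 + (4 + 3*1)) = 36/(5 + (4 + 3)) = 36/(5 + 7) = 36/12 = (1/12)*36 = 3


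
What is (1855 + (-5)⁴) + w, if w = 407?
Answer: 2887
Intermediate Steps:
(1855 + (-5)⁴) + w = (1855 + (-5)⁴) + 407 = (1855 + 625) + 407 = 2480 + 407 = 2887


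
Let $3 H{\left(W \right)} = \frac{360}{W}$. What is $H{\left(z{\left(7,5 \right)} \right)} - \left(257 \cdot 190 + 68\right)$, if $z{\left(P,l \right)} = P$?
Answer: $- \frac{342166}{7} \approx -48881.0$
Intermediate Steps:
$H{\left(W \right)} = \frac{120}{W}$ ($H{\left(W \right)} = \frac{360 \frac{1}{W}}{3} = \frac{120}{W}$)
$H{\left(z{\left(7,5 \right)} \right)} - \left(257 \cdot 190 + 68\right) = \frac{120}{7} - \left(257 \cdot 190 + 68\right) = 120 \cdot \frac{1}{7} - \left(48830 + 68\right) = \frac{120}{7} - 48898 = - \frac{342166}{7}$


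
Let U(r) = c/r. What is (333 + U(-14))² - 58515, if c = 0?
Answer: 52374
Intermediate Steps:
U(r) = 0 (U(r) = 0/r = 0)
(333 + U(-14))² - 58515 = (333 + 0)² - 58515 = 333² - 58515 = 110889 - 58515 = 52374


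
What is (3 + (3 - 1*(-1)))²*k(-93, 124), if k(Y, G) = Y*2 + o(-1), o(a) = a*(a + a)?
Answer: -9016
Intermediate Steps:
o(a) = 2*a² (o(a) = a*(2*a) = 2*a²)
k(Y, G) = 2 + 2*Y (k(Y, G) = Y*2 + 2*(-1)² = 2*Y + 2*1 = 2*Y + 2 = 2 + 2*Y)
(3 + (3 - 1*(-1)))²*k(-93, 124) = (3 + (3 - 1*(-1)))²*(2 + 2*(-93)) = (3 + (3 + 1))²*(2 - 186) = (3 + 4)²*(-184) = 7²*(-184) = 49*(-184) = -9016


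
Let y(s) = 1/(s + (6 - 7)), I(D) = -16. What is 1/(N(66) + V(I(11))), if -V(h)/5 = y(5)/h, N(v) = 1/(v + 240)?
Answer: 9792/797 ≈ 12.286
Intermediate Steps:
N(v) = 1/(240 + v)
y(s) = 1/(-1 + s) (y(s) = 1/(s - 1) = 1/(-1 + s))
V(h) = -5/(4*h) (V(h) = -5/((-1 + 5)*h) = -5/(4*h))
1/(N(66) + V(I(11))) = 1/(1/(240 + 66) - 5/4/(-16)) = 1/(1/306 - 5/4*(-1/16)) = 1/(1/306 + 5/64) = 1/(797/9792) = 9792/797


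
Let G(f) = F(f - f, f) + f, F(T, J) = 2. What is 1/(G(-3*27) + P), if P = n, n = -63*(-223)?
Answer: 1/13970 ≈ 7.1582e-5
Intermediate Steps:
n = 14049
P = 14049
G(f) = 2 + f
1/(G(-3*27) + P) = 1/((2 - 3*27) + 14049) = 1/((2 - 81) + 14049) = 1/(-79 + 14049) = 1/13970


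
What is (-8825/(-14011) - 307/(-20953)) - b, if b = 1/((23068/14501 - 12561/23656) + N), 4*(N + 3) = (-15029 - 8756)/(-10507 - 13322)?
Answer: 5014584192701554595430/4057110656539487363677 ≈ 1.2360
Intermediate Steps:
N = -262163/95316 (N = -3 + ((-15029 - 8756)/(-10507 - 13322))/4 = -3 + (-23785/(-23829))/4 = -3 + (-23785*(-1/23829))/4 = -3 + (1/4)*(23785/23829) = -3 + 23785/95316 = -262163/95316 ≈ -2.7505)
b = -8174196646824/13819792015519 (b = 1/((23068/14501 - 12561/23656) - 262163/95316) = 1/(363549547/343035656 - 262163/95316) = 1/(-13819792015519/8174196646824) = -8174196646824/13819792015519 ≈ -0.59149)
(-8825/(-14011) - 307/(-20953)) - b = (-8825/(-14011) - 307/(-20953)) - 1*(-8174196646824/13819792015519) = (-8825*(-1/14011) - 307*(-1/20953)) + 8174196646824/13819792015519 = (8825/14011 + 307/20953) + 8174196646824/13819792015519 = 189211602/293572483 + 8174196646824/13819792015519 = 5014584192701554595430/4057110656539487363677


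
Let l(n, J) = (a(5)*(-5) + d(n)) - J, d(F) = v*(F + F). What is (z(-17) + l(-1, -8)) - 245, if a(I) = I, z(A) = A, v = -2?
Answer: -275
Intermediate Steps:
d(F) = -4*F (d(F) = -2*(F + F) = -4*F)
l(n, J) = -25 - J - 4*n (l(n, J) = (5*(-5) - 4*n) - J = (-25 - 4*n) - J = -25 - J - 4*n)
(z(-17) + l(-1, -8)) - 245 = (-17 + (-25 - 1*(-8) - 4*(-1))) - 245 = (-17 + (-25 + 8 + 4)) - 245 = (-17 - 13) - 245 = -30 - 245 = -275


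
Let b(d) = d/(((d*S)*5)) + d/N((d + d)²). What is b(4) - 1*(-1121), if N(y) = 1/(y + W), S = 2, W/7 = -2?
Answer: 13211/10 ≈ 1321.1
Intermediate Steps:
W = -14 (W = 7*(-2) = -14)
N(y) = 1/(-14 + y) (N(y) = 1/(y - 14) = 1/(-14 + y))
b(d) = ⅒ + d*(-14 + 4*d²) (b(d) = d/(((d*2)*5)) + d/(1/(-14 + (d + d)²)) = d/(((2*d)*5)) + d/(1/(-14 + (2*d)²)) = d/((10*d)) + d/(1/(-14 + 4*d²)) = d*(1/(10*d)) + d*(-14 + 4*d²) = ⅒ + d*(-14 + 4*d²))
b(4) - 1*(-1121) = (⅒ - 14*4 + 4*4³) - 1*(-1121) = (⅒ - 56 + 4*64) + 1121 = (⅒ - 56 + 256) + 1121 = 2001/10 + 1121 = 13211/10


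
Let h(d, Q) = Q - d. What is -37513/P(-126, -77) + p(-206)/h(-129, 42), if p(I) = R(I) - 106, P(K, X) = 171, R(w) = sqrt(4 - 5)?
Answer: -37619/171 + I/171 ≈ -219.99 + 0.005848*I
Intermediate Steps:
R(w) = I (R(w) = sqrt(-1) = I)
p(I) = -106 + I (p(I) = I - 106 = -106 + I)
-37513/P(-126, -77) + p(-206)/h(-129, 42) = -37513/171 + (-106 + I)/(42 - 1*(-129)) = -37513*1/171 + (-106 + I)/(42 + 129) = -37513/171 + (-106 + I)/171 = -37513/171 + (-106 + I)*(1/171) = -37513/171 + (-106/171 + I/171) = -37619/171 + I/171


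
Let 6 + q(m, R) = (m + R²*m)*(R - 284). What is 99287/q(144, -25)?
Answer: -99287/27854502 ≈ -0.0035645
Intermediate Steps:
q(m, R) = -6 + (-284 + R)*(m + m*R²) (q(m, R) = -6 + (m + R²*m)*(R - 284) = -6 + (m + m*R²)*(-284 + R) = -6 + (-284 + R)*(m + m*R²))
99287/q(144, -25) = 99287/(-6 - 284*144 - 25*144 + 144*(-25)³ - 284*144*(-25)²) = 99287/(-6 - 40896 - 3600 + 144*(-15625) - 284*144*625) = 99287/(-6 - 40896 - 3600 - 2250000 - 25560000) = 99287/(-27854502) = 99287*(-1/27854502) = -99287/27854502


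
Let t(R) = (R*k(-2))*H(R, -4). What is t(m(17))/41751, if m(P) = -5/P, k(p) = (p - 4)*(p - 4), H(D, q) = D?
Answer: 100/1340671 ≈ 7.4590e-5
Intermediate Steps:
k(p) = (-4 + p)² (k(p) = (-4 + p)*(-4 + p) = (-4 + p)²)
t(R) = 36*R² (t(R) = (R*(-4 - 2)²)*R = (R*(-6)²)*R = (R*36)*R = (36*R)*R = 36*R²)
t(m(17))/41751 = (36*(-5/17)²)/41751 = (36*(-5*1/17)²)*(1/41751) = (36*(-5/17)²)*(1/41751) = (36*(25/289))*(1/41751) = (900/289)*(1/41751) = 100/1340671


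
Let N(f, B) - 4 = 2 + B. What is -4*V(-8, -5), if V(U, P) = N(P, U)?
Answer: 8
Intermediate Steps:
N(f, B) = 6 + B (N(f, B) = 4 + (2 + B) = 6 + B)
V(U, P) = 6 + U
-4*V(-8, -5) = -4*(6 - 8) = -4*(-2) = 8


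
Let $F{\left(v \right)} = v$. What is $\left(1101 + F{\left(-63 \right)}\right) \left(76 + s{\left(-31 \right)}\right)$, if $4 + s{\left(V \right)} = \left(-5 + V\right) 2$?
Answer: $0$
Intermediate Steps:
$s{\left(V \right)} = -14 + 2 V$ ($s{\left(V \right)} = -4 + \left(-5 + V\right) 2 = -4 + \left(-10 + 2 V\right) = -14 + 2 V$)
$\left(1101 + F{\left(-63 \right)}\right) \left(76 + s{\left(-31 \right)}\right) = \left(1101 - 63\right) \left(76 + \left(-14 + 2 \left(-31\right)\right)\right) = 1038 \left(76 - 76\right) = 1038 \cdot 0 = 0$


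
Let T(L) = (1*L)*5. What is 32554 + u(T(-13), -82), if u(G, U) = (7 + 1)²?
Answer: 32618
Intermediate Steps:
T(L) = 5*L (T(L) = L*5 = 5*L)
u(G, U) = 64 (u(G, U) = 8² = 64)
32554 + u(T(-13), -82) = 32554 + 64 = 32618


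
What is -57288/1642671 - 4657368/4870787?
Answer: -2643186998528/2667033517359 ≈ -0.99106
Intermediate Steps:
-57288/1642671 - 4657368/4870787 = -57288*1/1642671 - 4657368*1/4870787 = -19096/547557 - 4657368/4870787 = -2643186998528/2667033517359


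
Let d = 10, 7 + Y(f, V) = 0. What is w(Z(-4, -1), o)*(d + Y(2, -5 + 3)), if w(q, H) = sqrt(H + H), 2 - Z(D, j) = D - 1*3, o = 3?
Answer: 3*sqrt(6) ≈ 7.3485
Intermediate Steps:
Y(f, V) = -7 (Y(f, V) = -7 + 0 = -7)
Z(D, j) = 5 - D (Z(D, j) = 2 - (D - 1*3) = 2 - (D - 3) = 2 - (-3 + D) = 2 + (3 - D) = 5 - D)
w(q, H) = sqrt(2)*sqrt(H) (w(q, H) = sqrt(2*H) = sqrt(2)*sqrt(H))
w(Z(-4, -1), o)*(d + Y(2, -5 + 3)) = (sqrt(2)*sqrt(3))*(10 - 7) = sqrt(6)*3 = 3*sqrt(6)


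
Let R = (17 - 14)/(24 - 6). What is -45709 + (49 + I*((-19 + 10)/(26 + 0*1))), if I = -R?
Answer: -2374317/52 ≈ -45660.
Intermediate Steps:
R = ⅙ (R = 3/18 = 3*(1/18) = ⅙ ≈ 0.16667)
I = -⅙ (I = -1*⅙ = -⅙ ≈ -0.16667)
-45709 + (49 + I*((-19 + 10)/(26 + 0*1))) = -45709 + (49 - (-19 + 10)/(6*(26 + 0*1))) = -45709 + (49 - (-3)/(2*(26 + 0))) = -45709 + (49 - (-3)/(2*26)) = -45709 + (49 - ⅙*(-9/26)) = -45709 + (49 + 3/52) = -45709 + 2551/52 = -2374317/52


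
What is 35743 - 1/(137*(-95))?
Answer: 465195146/13015 ≈ 35743.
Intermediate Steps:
35743 - 1/(137*(-95)) = 35743 - 1/(-13015) = 35743 - 1*(-1/13015) = 35743 + 1/13015 = 465195146/13015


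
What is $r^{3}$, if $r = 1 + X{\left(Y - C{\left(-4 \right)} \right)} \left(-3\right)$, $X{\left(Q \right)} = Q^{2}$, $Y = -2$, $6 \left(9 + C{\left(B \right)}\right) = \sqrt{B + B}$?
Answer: $- \frac{78267232}{27} + \frac{2644880 i \sqrt{2}}{3} \approx -2.8988 \cdot 10^{6} + 1.2468 \cdot 10^{6} i$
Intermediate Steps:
$C{\left(B \right)} = -9 + \frac{\sqrt{2} \sqrt{B}}{6}$ ($C{\left(B \right)} = -9 + \frac{\sqrt{B + B}}{6} = -9 + \frac{\sqrt{2 B}}{6} = -9 + \frac{\sqrt{2} \sqrt{B}}{6}$)
$r = 1 - 3 \left(7 - \frac{i \sqrt{2}}{3}\right)^{2}$ ($r = 1 + \left(-2 - \left(-9 + \frac{\sqrt{2} \sqrt{-4}}{6}\right)\right)^{2} \left(-3\right) = 1 + \left(-2 - \left(-9 + \frac{\sqrt{2} \cdot 2 i}{6}\right)\right)^{2} \left(-3\right) = 1 + \left(-2 - \left(-9 + \frac{i \sqrt{2}}{3}\right)\right)^{2} \left(-3\right) = 1 + \left(-2 + \left(9 - \frac{i \sqrt{2}}{3}\right)\right)^{2} \left(-3\right) = 1 + \left(7 - \frac{i \sqrt{2}}{3}\right)^{2} \left(-3\right) = 1 - 3 \left(7 - \frac{i \sqrt{2}}{3}\right)^{2} \approx -145.33 + 19.799 i$)
$r^{3} = \left(- \frac{436}{3} + 14 i \sqrt{2}\right)^{3}$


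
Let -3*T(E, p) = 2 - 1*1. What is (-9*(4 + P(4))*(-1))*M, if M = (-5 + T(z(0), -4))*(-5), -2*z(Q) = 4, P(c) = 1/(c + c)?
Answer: 990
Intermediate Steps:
P(c) = 1/(2*c)
z(Q) = -2 (z(Q) = -1/2*4 = -2)
T(E, p) = -1/3 (T(E, p) = -(2 - 1*1)/3 = -(2 - 1)/3 = -1/3*1 = -1/3)
M = 80/3 (M = (-5 - 1/3)*(-5) = -16/3*(-5) = 80/3 ≈ 26.667)
(-9*(4 + P(4))*(-1))*M = -9*(4 + (1/2)/4)*(-1)*(80/3) = -9*(4 + (1/2)*(1/4))*(-1)*(80/3) = -9*(4 + 1/8)*(-1)*(80/3) = -297*(-1)/8*(80/3) = -9*(-33/8)*(80/3) = (297/8)*(80/3) = 990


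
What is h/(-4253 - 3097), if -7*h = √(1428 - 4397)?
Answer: I*√2969/51450 ≈ 0.0010591*I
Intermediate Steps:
h = -I*√2969/7 (h = -√(1428 - 4397)/7 = -I*√2969/7 ≈ -7.7841*I)
h/(-4253 - 3097) = (-I*√2969/7)/(-4253 - 3097) = -I*√2969/7/(-7350) = -I*√2969/7*(-1/7350) = I*√2969/51450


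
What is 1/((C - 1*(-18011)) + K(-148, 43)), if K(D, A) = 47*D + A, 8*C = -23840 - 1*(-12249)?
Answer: 8/77193 ≈ 0.00010364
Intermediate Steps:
C = -11591/8 (C = (-23840 - 1*(-12249))/8 = (-23840 + 12249)/8 = (1/8)*(-11591) = -11591/8 ≈ -1448.9)
K(D, A) = A + 47*D
1/((C - 1*(-18011)) + K(-148, 43)) = 1/((-11591/8 - 1*(-18011)) + (43 + 47*(-148))) = 1/((-11591/8 + 18011) + (43 - 6956)) = 1/(132497/8 - 6913) = 1/(77193/8) = 8/77193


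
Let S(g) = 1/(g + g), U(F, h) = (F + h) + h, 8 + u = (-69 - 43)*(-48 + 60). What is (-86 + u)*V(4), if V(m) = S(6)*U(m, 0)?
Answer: -1438/3 ≈ -479.33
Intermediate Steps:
u = -1352 (u = -8 + (-69 - 43)*(-48 + 60) = -8 - 112*12 = -8 - 1344 = -1352)
U(F, h) = F + 2*h
S(g) = 1/(2*g)
V(m) = m/12 (V(m) = ((½)/6)*(m + 2*0) = ((½)*(⅙))*(m + 0) = m/12)
(-86 + u)*V(4) = (-86 - 1352)*((1/12)*4) = -1438*⅓ = -1438/3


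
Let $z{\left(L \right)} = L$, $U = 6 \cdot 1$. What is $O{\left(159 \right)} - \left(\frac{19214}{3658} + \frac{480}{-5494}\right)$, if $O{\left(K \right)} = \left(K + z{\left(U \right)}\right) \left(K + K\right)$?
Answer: $\frac{263597128141}{5024263} \approx 52465.0$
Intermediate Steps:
$U = 6$
$O{\left(K \right)} = 2 K \left(6 + K\right)$ ($O{\left(K \right)} = \left(K + 6\right) \left(K + K\right) = \left(6 + K\right) 2 K = 2 K \left(6 + K\right)$)
$O{\left(159 \right)} - \left(\frac{19214}{3658} + \frac{480}{-5494}\right) = 2 \cdot 159 \left(6 + 159\right) - \left(\frac{19214}{3658} + \frac{480}{-5494}\right) = 2 \cdot 159 \cdot 165 - \left(19214 \cdot \frac{1}{3658} + 480 \left(- \frac{1}{5494}\right)\right) = 52470 - \left(\frac{9607}{1829} - \frac{240}{2747}\right) = 52470 - \frac{25951469}{5024263} = \frac{263597128141}{5024263}$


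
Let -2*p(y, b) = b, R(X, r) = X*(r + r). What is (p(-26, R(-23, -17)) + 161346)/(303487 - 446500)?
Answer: -160955/143013 ≈ -1.1255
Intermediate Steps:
R(X, r) = 2*X*r (R(X, r) = X*(2*r) = 2*X*r)
p(y, b) = -b/2
(p(-26, R(-23, -17)) + 161346)/(303487 - 446500) = (-(-23)*(-17) + 161346)/(303487 - 446500) = (-½*782 + 161346)/(-143013) = (-391 + 161346)*(-1/143013) = 160955*(-1/143013) = -160955/143013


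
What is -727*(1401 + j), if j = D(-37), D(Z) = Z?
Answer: -991628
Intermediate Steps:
j = -37
-727*(1401 + j) = -727*(1401 - 37) = -727*1364 = -991628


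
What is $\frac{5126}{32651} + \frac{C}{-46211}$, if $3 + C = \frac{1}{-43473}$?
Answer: $\frac{10302037639598}{65593599648753} \approx 0.15706$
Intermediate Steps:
$C = - \frac{130420}{43473}$ ($C = -3 + \frac{1}{-43473} = -3 - \frac{1}{43473} = - \frac{130420}{43473} \approx -3.0$)
$\frac{5126}{32651} + \frac{C}{-46211} = \frac{5126}{32651} - \frac{130420}{43473 \left(-46211\right)} = 5126 \cdot \frac{1}{32651} - - \frac{130420}{2008930803} = \frac{5126}{32651} + \frac{130420}{2008930803} = \frac{10302037639598}{65593599648753}$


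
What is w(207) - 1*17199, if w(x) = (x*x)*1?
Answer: 25650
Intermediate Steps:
w(x) = x² (w(x) = x²*1 = x²)
w(207) - 1*17199 = 207² - 1*17199 = 42849 - 17199 = 25650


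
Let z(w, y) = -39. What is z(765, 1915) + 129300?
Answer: 129261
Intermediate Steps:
z(765, 1915) + 129300 = -39 + 129300 = 129261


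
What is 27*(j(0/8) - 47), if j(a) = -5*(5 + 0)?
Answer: -1944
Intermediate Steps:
j(a) = -25 (j(a) = -5*5 = -25)
27*(j(0/8) - 47) = 27*(-25 - 47) = 27*(-72) = -1944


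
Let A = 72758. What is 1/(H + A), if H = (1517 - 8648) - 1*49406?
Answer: 1/16221 ≈ 6.1648e-5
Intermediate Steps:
H = -56537 (H = -7131 - 49406 = -56537)
1/(H + A) = 1/(-56537 + 72758) = 1/16221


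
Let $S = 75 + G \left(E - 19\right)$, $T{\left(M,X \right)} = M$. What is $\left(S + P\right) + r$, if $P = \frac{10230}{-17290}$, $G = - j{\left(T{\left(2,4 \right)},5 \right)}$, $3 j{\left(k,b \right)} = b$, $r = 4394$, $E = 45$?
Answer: $\frac{22952864}{5187} \approx 4425.1$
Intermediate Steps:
$j{\left(k,b \right)} = \frac{b}{3}$
$G = - \frac{5}{3} \approx -1.6667$
$S = \frac{95}{3}$ ($S = 75 - \frac{5 \left(45 - 19\right)}{3} = 75 - \frac{130}{3} = \frac{95}{3} \approx 31.667$)
$P = - \frac{1023}{1729}$ ($P = 10230 \left(- \frac{1}{17290}\right) = - \frac{1023}{1729} \approx -0.59167$)
$\left(S + P\right) + r = \left(\frac{95}{3} - \frac{1023}{1729}\right) + 4394 = \frac{161186}{5187} + 4394 = \frac{22952864}{5187}$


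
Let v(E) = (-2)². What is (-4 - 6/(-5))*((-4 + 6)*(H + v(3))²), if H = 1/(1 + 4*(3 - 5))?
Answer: -2916/35 ≈ -83.314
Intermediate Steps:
H = -⅐ (H = 1/(1 + 4*(-2)) = 1/(1 - 8) = 1/(-7) = -⅐ ≈ -0.14286)
v(E) = 4
(-4 - 6/(-5))*((-4 + 6)*(H + v(3))²) = (-4 - 6/(-5))*((-4 + 6)*(-⅐ + 4)²) = (-4 - 6*(-⅕))*(2*(27/7)²) = (-4 + 6/5)*(2*(729/49)) = -14/5*1458/49 = -2916/35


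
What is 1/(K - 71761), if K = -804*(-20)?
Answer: -1/55681 ≈ -1.7959e-5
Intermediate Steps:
K = 16080
1/(K - 71761) = 1/(16080 - 71761) = 1/(-55681) = -1/55681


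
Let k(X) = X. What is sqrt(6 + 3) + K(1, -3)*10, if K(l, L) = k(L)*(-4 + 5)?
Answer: -27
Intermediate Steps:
K(l, L) = L (K(l, L) = L*(-4 + 5) = L*1 = L)
sqrt(6 + 3) + K(1, -3)*10 = sqrt(6 + 3) - 3*10 = sqrt(9) - 30 = 3 - 30 = -27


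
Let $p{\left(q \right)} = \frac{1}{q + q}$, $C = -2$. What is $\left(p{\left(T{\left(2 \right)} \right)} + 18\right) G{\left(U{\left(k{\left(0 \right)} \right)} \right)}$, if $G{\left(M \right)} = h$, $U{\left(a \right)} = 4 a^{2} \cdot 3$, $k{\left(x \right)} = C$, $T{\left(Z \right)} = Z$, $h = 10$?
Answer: $\frac{365}{2} \approx 182.5$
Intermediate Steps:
$p{\left(q \right)} = \frac{1}{2 q}$
$k{\left(x \right)} = -2$
$U{\left(a \right)} = 12 a^{2}$
$G{\left(M \right)} = 10$
$\left(p{\left(T{\left(2 \right)} \right)} + 18\right) G{\left(U{\left(k{\left(0 \right)} \right)} \right)} = \left(\frac{1}{2 \cdot 2} + 18\right) 10 = \left(\frac{1}{2} \cdot \frac{1}{2} + 18\right) 10 = \left(\frac{1}{4} + 18\right) 10 = \frac{73}{4} \cdot 10 = \frac{365}{2}$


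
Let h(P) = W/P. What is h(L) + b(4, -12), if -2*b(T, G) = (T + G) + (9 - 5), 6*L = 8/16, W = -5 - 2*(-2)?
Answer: -10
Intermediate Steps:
W = -1 (W = -5 + 4 = -1)
L = 1/12 (L = (8/16)/6 = (8*(1/16))/6 = (⅙)*(½) = 1/12 ≈ 0.083333)
b(T, G) = -2 - G/2 - T/2 (b(T, G) = -((T + G) + (9 - 5))/2 = -((G + T) + 4)/2 = -(4 + G + T)/2 = -2 - G/2 - T/2)
h(P) = -1/P
h(L) + b(4, -12) = -1/1/12 + (-2 - ½*(-12) - ½*4) = -1*12 + (-2 + 6 - 2) = -12 + 2 = -10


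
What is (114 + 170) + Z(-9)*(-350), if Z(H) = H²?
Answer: -28066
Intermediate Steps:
(114 + 170) + Z(-9)*(-350) = (114 + 170) + (-9)²*(-350) = 284 + 81*(-350) = 284 - 28350 = -28066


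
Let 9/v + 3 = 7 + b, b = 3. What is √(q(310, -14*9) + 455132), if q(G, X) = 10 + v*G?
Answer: 4*√1395093/7 ≈ 674.94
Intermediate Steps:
v = 9/7 (v = 9/(-3 + (7 + 3)) = 9/(-3 + 10) = 9/7 ≈ 1.2857)
q(G, X) = 10 + 9*G/7
√(q(310, -14*9) + 455132) = √((10 + (9/7)*310) + 455132) = √((10 + 2790/7) + 455132) = √(2860/7 + 455132) = √(3188784/7) = 4*√1395093/7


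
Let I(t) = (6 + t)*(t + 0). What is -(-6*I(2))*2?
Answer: 192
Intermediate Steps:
I(t) = t*(6 + t) (I(t) = (6 + t)*t = t*(6 + t))
-(-6*I(2))*2 = -(-12*(6 + 2))*2 = -(-12*8)*2 = -(-6*16)*2 = -(-96)*2 = -1*(-192) = 192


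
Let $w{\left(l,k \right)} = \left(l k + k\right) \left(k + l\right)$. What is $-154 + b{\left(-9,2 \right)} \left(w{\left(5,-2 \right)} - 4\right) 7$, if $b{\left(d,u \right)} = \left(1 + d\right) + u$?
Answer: $1526$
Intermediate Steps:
$w{\left(l,k \right)} = \left(k + l\right) \left(k + k l\right)$ ($w{\left(l,k \right)} = \left(k l + k\right) \left(k + l\right) = \left(k + k l\right) \left(k + l\right) = \left(k + l\right) \left(k + k l\right)$)
$b{\left(d,u \right)} = 1 + d + u$
$-154 + b{\left(-9,2 \right)} \left(w{\left(5,-2 \right)} - 4\right) 7 = -154 + \left(1 - 9 + 2\right) \left(- 2 \left(-2 + 5 + 5^{2} - 10\right) - 4\right) 7 = -154 - 6 \left(- 2 \left(-2 + 5 + 25 - 10\right) - 4\right) 7 = -154 - 6 \left(\left(-2\right) 18 - 4\right) 7 = -154 - 6 \left(-36 - 4\right) 7 = -154 - 6 \left(\left(-40\right) 7\right) = -154 - -1680 = -154 + 1680 = 1526$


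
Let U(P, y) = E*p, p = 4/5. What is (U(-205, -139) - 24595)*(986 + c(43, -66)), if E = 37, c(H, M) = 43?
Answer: -126388983/5 ≈ -2.5278e+7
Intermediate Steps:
p = ⅘ (p = 4*(⅕) = ⅘ ≈ 0.80000)
U(P, y) = 148/5 (U(P, y) = 37*(⅘) = 148/5)
(U(-205, -139) - 24595)*(986 + c(43, -66)) = (148/5 - 24595)*(986 + 43) = -122827/5*1029 = -126388983/5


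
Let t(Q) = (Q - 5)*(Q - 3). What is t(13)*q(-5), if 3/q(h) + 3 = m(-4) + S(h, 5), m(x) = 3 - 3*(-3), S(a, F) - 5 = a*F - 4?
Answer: -16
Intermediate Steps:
S(a, F) = 1 + F*a (S(a, F) = 5 + (a*F - 4) = 5 + (F*a - 4) = 5 + (-4 + F*a) = 1 + F*a)
m(x) = 12 (m(x) = 3 + 9 = 12)
q(h) = 3/(10 + 5*h) (q(h) = 3/(-3 + (12 + (1 + 5*h))) = 3/(-3 + (13 + 5*h)) = 3/(10 + 5*h))
t(Q) = (-5 + Q)*(-3 + Q)
t(13)*q(-5) = (15 + 13² - 8*13)*(3/(5*(2 - 5))) = (15 + 169 - 104)*((⅗)/(-3)) = 80*((⅗)*(-⅓)) = 80*(-⅕) = -16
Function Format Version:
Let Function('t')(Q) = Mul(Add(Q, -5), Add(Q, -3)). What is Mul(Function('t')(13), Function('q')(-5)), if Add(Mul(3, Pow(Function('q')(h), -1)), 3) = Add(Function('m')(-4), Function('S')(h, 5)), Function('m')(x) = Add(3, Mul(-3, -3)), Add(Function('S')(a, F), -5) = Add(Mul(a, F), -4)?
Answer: -16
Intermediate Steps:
Function('S')(a, F) = Add(1, Mul(F, a)) (Function('S')(a, F) = Add(5, Add(Mul(a, F), -4)) = Add(5, Add(Mul(F, a), -4)) = Add(5, Add(-4, Mul(F, a))) = Add(1, Mul(F, a)))
Function('m')(x) = 12 (Function('m')(x) = Add(3, 9) = 12)
Function('q')(h) = Mul(3, Pow(Add(10, Mul(5, h)), -1)) (Function('q')(h) = Mul(3, Pow(Add(-3, Add(12, Add(1, Mul(5, h)))), -1)) = Mul(3, Pow(Add(-3, Add(13, Mul(5, h))), -1)) = Mul(3, Pow(Add(10, Mul(5, h)), -1)))
Function('t')(Q) = Mul(Add(-5, Q), Add(-3, Q))
Mul(Function('t')(13), Function('q')(-5)) = Mul(Add(15, Pow(13, 2), Mul(-8, 13)), Mul(Rational(3, 5), Pow(Add(2, -5), -1))) = Mul(Add(15, 169, -104), Mul(Rational(3, 5), Pow(-3, -1))) = Mul(80, Mul(Rational(3, 5), Rational(-1, 3))) = Mul(80, Rational(-1, 5)) = -16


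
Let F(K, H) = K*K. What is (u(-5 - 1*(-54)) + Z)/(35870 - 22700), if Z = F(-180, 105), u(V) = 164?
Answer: 16282/6585 ≈ 2.4726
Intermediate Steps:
F(K, H) = K²
Z = 32400 (Z = (-180)² = 32400)
(u(-5 - 1*(-54)) + Z)/(35870 - 22700) = (164 + 32400)/(35870 - 22700) = 32564/13170 = 32564*(1/13170) = 16282/6585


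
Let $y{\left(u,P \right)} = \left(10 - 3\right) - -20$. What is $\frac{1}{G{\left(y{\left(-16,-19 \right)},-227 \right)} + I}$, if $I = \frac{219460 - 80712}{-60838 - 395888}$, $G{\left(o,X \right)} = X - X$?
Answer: $- \frac{228363}{69374} \approx -3.2918$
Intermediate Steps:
$y{\left(u,P \right)} = 27$ ($y{\left(u,P \right)} = 7 + 20 = 27$)
$G{\left(o,X \right)} = 0$
$I = - \frac{69374}{228363}$ ($I = \frac{138748}{-456726} = 138748 \left(- \frac{1}{456726}\right) = - \frac{69374}{228363} \approx -0.30379$)
$\frac{1}{G{\left(y{\left(-16,-19 \right)},-227 \right)} + I} = \frac{1}{0 - \frac{69374}{228363}} = \frac{1}{- \frac{69374}{228363}} = - \frac{228363}{69374}$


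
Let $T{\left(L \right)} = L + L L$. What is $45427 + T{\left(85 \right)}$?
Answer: $52737$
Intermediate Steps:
$T{\left(L \right)} = L + L^{2}$
$45427 + T{\left(85 \right)} = 45427 + 85 \left(1 + 85\right) = 45427 + 85 \cdot 86 = 45427 + 7310 = 52737$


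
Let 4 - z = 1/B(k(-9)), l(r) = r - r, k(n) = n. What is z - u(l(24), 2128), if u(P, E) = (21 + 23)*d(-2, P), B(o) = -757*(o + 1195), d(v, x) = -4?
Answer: 161604361/897802 ≈ 180.00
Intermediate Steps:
l(r) = 0
B(o) = -904615 - 757*o (B(o) = -757*(1195 + o) = -904615 - 757*o)
u(P, E) = -176 (u(P, E) = (21 + 23)*(-4) = 44*(-4) = -176)
z = 3591209/897802 (z = 4 - 1/(-904615 - 757*(-9)) = 4 - 1/(-904615 + 6813) = 4 - 1/(-897802) = 4 - 1*(-1/897802) = 4 + 1/897802 = 3591209/897802 ≈ 4.0000)
z - u(l(24), 2128) = 3591209/897802 - 1*(-176) = 3591209/897802 + 176 = 161604361/897802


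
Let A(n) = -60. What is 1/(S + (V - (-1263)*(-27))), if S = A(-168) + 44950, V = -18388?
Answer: -1/7599 ≈ -0.00013160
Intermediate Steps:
S = 44890 (S = -60 + 44950 = 44890)
1/(S + (V - (-1263)*(-27))) = 1/(44890 + (-18388 - (-1263)*(-27))) = 1/(44890 + (-18388 - 1*34101)) = 1/(44890 + (-18388 - 34101)) = 1/(44890 - 52489) = 1/(-7599) = -1/7599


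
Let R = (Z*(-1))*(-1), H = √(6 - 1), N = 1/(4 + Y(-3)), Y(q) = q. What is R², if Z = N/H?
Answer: ⅕ ≈ 0.20000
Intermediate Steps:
N = 1 (N = 1/(4 - 3) = 1/1 = 1)
H = √5 ≈ 2.2361
Z = √5/5 (Z = 1/√5 = 1*(√5/5) = √5/5 ≈ 0.44721)
R = √5/5 (R = ((√5/5)*(-1))*(-1) = -√5/5*(-1) = √5/5 ≈ 0.44721)
R² = (√5/5)² = ⅕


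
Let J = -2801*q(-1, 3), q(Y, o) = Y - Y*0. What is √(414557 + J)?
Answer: √417358 ≈ 646.03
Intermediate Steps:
q(Y, o) = Y (q(Y, o) = Y + 0 = Y)
J = 2801 (J = -2801*(-1) = 2801)
√(414557 + J) = √(414557 + 2801) = √417358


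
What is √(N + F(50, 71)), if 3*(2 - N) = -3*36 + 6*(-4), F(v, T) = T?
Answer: 3*√13 ≈ 10.817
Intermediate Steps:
N = 46 (N = 2 - (-3*36 + 6*(-4))/3 = 2 - (-108 - 24)/3 = 2 - ⅓*(-132) = 2 + 44 = 46)
√(N + F(50, 71)) = √(46 + 71) = √117 = 3*√13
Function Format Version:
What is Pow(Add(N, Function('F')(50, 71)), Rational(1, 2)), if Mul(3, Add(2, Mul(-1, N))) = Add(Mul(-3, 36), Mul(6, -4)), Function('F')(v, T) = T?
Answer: Mul(3, Pow(13, Rational(1, 2))) ≈ 10.817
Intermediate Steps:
N = 46 (N = Add(2, Mul(Rational(-1, 3), Add(Mul(-3, 36), Mul(6, -4)))) = Add(2, Mul(Rational(-1, 3), Add(-108, -24))) = Add(2, Mul(Rational(-1, 3), -132)) = Add(2, 44) = 46)
Pow(Add(N, Function('F')(50, 71)), Rational(1, 2)) = Pow(Add(46, 71), Rational(1, 2)) = Pow(117, Rational(1, 2)) = Mul(3, Pow(13, Rational(1, 2)))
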